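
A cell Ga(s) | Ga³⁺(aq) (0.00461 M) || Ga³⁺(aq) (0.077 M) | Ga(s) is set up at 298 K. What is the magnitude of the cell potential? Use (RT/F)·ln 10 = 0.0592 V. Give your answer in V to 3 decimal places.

For a concentration cell E°cell = 0, since both electrodes use the same couple.
The compartment with the higher Ga³⁺(aq) concentration (0.077 M) acts as the cathode; ions are reduced there and produced at the dilute (0.00461 M) anode.
With n = 3, Ecell = −(0.0592/3)·log([dilute]/[conc]) = −(0.0592/3)·log(0.00461/0.077) = +0.024 V.

0.024 V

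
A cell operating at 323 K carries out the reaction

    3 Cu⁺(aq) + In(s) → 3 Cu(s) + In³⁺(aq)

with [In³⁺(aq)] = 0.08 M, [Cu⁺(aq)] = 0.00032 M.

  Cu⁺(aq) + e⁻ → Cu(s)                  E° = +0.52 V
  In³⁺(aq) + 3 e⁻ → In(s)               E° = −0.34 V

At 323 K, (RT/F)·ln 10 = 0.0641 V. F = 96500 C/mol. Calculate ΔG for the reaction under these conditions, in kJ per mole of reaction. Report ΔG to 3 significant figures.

E°cell = +0.52 − (−0.34) = +0.86 V; the balanced reaction transfers n = 3 electrons.
Q = [In³⁺(aq)] / [Cu⁺(aq)]^3 = 2.44×10^9, so log Q = 9.388 and E = +0.86 − (0.0641/3)(9.388) = +0.6594 V.
Finally ΔG = −nFE = −(3)(96500 C/mol)(+0.6594 V) = −191 kJ/mol.

−191 kJ/mol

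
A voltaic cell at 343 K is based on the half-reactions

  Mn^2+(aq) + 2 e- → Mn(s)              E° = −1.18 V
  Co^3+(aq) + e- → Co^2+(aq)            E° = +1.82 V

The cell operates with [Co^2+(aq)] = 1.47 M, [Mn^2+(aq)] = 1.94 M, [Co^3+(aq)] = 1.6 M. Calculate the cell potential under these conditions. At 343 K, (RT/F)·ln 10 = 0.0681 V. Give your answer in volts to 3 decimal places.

Co³⁺/Co²⁺ is reduced (cathode, E° = +1.82 V) and Mn²⁺/Mn is oxidized (anode).
E°cell = +1.82 − (−1.18) = +3.00 V, with n = 2 electrons transferred.
Balancing gives 2 Co^3+(aq) + Mn(s) → 2 Co^2+(aq) + Mn^2+(aq); hence Q = ([Co^2+(aq)]^2·[Mn^2+(aq)]) / [Co^3+(aq)]^2 = 1.64 (log Q = 0.214).
Applying E = E° − (RT ln10/nF)·log Q gives +3.00 − (0.0681/2)(0.214) = +2.993 V.

+2.993 V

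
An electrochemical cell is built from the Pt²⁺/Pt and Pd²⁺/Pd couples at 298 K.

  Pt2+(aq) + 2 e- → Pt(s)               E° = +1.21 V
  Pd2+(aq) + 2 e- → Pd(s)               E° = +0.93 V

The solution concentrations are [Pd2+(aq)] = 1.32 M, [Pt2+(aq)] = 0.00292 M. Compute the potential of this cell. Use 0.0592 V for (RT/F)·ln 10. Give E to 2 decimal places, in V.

+0.20 V

The Pt²⁺/Pt couple has the more positive E°, so it is the cathode; Pd²⁺/Pd is the anode.
The standard potential is +1.21 − (+0.93) = +0.28 V and the balanced reaction transfers n = 2 electrons.
For the overall reaction Pt2+(aq) + Pd(s) → Pt(s) + Pd2+(aq), Q = [Pd2+(aq)] / [Pt2+(aq)] = 452, giving log Q = 2.655.
Applying E = E° − (RT ln10/nF)·log Q gives +0.28 − (0.0592/2)(2.655) = +0.20 V.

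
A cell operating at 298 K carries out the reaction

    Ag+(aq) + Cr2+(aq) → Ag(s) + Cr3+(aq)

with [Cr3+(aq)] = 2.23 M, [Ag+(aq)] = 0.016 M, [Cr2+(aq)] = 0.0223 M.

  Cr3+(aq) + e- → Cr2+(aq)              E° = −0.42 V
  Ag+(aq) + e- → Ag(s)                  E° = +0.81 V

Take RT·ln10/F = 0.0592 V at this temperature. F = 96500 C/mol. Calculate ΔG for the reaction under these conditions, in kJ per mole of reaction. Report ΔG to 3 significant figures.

E°cell = +0.81 − (−0.42) = +1.23 V; the balanced reaction transfers n = 1 electron.
Here Q = [Cr3+(aq)] / ([Ag+(aq)]·[Cr2+(aq)]) = 6.25×10^3 (log Q = 3.796), giving E = +1.23 − (0.0592/1)·(3.796) = +1.0053 V.
Then ΔG = −nFE = −1 × 96500 × +1.0053 J/mol = −97.0 kJ/mol.

−97.0 kJ/mol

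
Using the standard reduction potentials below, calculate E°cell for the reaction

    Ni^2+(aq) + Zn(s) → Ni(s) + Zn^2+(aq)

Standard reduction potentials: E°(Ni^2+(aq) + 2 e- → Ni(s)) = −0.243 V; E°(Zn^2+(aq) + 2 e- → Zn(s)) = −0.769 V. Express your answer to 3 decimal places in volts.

Ni^2+(aq) gains electrons, so the Ni²⁺/Ni couple is the cathode; the Zn²⁺/Zn couple is the anode.
E°cell = E°(cathode) − E°(anode) = −0.243 − (−0.769) = +0.526 V.

+0.526 V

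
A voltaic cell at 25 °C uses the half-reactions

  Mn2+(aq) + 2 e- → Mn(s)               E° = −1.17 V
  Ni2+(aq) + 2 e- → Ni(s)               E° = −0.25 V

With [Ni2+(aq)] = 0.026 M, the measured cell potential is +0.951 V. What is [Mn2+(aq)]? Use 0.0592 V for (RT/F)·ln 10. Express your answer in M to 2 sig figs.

0.0023 M

With Ni²⁺/Ni at the cathode and Mn²⁺/Mn at the anode, E°cell = −0.25 − (−1.17) = +0.92 V (n = 2).
Rearranging E = E° − (0.0592/n)·log Q gives log Q = 2(+0.92 − (+0.951))/0.0592 = −1.047.
For Ni2+(aq) + Mn(s) → Ni(s) + Mn2+(aq), the reaction quotient is Q = [Mn2+(aq)] / [Ni2+(aq)].
Solving for the unknown gives log [Mn2+(aq)] = −2.632, so [Mn2+(aq)] ≈ 0.0023 M.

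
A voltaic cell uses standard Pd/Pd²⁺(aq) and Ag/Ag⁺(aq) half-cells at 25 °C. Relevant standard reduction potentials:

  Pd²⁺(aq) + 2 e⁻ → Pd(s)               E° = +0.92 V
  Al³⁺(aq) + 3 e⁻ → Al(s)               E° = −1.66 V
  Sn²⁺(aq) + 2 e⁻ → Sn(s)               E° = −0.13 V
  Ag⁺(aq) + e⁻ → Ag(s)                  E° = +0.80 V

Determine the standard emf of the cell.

Of the two couples in this cell, the one with the more positive reduction potential is reduced at the cathode: here that is Pd²⁺/Pd (+0.92 V); Ag⁺/Ag (+0.80 V) is the anode.
E°cell = E°(cathode) − E°(anode) = +0.92 − (+0.80) = +0.12 V.

+0.12 V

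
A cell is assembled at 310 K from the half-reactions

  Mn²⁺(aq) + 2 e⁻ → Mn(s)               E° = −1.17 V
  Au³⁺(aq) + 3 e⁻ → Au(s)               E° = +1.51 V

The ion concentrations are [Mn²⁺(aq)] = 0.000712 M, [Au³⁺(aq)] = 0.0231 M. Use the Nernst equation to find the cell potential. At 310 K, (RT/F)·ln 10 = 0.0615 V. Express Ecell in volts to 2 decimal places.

Since E°(Au³⁺/Au) > E°(Mn²⁺/Mn), Au³⁺/Au serves as the cathode.
E°cell = E°cat − E°an = +1.51 − (−1.17) = +2.68 V; n = 6.
Balancing gives 2 Au³⁺(aq) + 3 Mn(s) → 2 Au(s) + 3 Mn²⁺(aq); hence Q = [Mn²⁺(aq)]^3 / [Au³⁺(aq)]^2 = 6.76×10^−7 (log Q = −6.170).
Applying E = E° − (RT ln10/nF)·log Q gives +2.68 − (0.0615/6)(−6.170) = +2.74 V.

+2.74 V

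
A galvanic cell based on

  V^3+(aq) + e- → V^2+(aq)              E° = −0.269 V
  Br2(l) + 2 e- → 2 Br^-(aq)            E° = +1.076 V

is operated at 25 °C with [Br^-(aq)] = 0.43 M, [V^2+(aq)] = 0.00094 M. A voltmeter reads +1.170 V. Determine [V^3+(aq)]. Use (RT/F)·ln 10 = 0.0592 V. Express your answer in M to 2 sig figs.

2.0 M

With Br₂/Br⁻ at the cathode and V³⁺/V²⁺ at the anode, E°cell = +1.076 − (−0.269) = +1.345 V (n = 2).
Since E = E° − (0.0592/n)·log Q, log Q = n(E° − E)/0.0592 = 5.912.
For Br2(l) + 2 V^2+(aq) → 2 Br^-(aq) + 2 V^3+(aq), the reaction quotient is Q = ([Br^-(aq)]^2·[V^3+(aq)]^2) / [V^2+(aq)]^2.
Substituting the known concentrations and solving, log [V^3+(aq)] = 0.296 and [V^3+(aq)] = 2.0 M.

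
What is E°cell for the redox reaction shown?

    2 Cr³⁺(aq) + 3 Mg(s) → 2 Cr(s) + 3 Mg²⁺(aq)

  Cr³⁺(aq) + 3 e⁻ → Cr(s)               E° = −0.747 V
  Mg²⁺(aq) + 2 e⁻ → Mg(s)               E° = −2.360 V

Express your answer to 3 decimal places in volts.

+1.613 V

In the reaction as written, Cr³⁺(aq) is reduced (cathode) and Mg²⁺(aq) is produced by oxidation at the anode.
E°cell = E°(cathode) − E°(anode) = −0.747 − (−2.360) = +1.613 V.
The positive value indicates the reaction is spontaneous as written.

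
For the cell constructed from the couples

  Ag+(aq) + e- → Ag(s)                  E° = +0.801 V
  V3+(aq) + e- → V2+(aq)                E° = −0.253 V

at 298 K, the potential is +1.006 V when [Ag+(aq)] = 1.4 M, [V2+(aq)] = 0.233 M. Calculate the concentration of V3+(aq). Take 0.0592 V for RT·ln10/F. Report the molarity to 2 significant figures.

2.1 M

Ag⁺/Ag is the cathode (higher E°); E°cell = +0.801 − (−0.253) = +1.054 V with n = 1.
Since E = E° − (0.0592/n)·log Q, log Q = n(E° − E)/0.0592 = 0.811.
For Ag+(aq) + V2+(aq) → Ag(s) + V3+(aq), the reaction quotient is Q = [V3+(aq)] / ([Ag+(aq)]·[V2+(aq)]).
Isolating [V3+(aq)] in Q = 10^{0.811} yields log [V3+(aq)] = 0.324, i.e. 2.1 M.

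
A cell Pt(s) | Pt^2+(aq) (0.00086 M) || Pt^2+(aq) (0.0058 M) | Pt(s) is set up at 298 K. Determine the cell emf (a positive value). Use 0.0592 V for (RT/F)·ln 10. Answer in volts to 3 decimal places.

For a concentration cell E°cell = 0, since both electrodes use the same couple.
The compartment with the higher Pt^2+(aq) concentration (0.0058 M) acts as the cathode; ions are reduced there and produced at the dilute (0.00086 M) anode.
With n = 2, Ecell = −(0.0592/2)·log([dilute]/[conc]) = −(0.0592/2)·log(0.00086/0.0058) = +0.025 V.

0.025 V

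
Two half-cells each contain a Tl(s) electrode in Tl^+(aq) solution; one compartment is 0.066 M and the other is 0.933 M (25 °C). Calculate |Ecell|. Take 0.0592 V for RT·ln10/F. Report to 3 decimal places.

0.068 V

For a concentration cell E°cell = 0, since both electrodes use the same couple.
The compartment with the higher Tl^+(aq) concentration (0.933 M) acts as the cathode; ions are reduced there and produced at the dilute (0.066 M) anode.
With n = 1, Ecell = −(0.0592/1)·log([dilute]/[conc]) = −(0.0592/1)·log(0.066/0.933) = +0.068 V.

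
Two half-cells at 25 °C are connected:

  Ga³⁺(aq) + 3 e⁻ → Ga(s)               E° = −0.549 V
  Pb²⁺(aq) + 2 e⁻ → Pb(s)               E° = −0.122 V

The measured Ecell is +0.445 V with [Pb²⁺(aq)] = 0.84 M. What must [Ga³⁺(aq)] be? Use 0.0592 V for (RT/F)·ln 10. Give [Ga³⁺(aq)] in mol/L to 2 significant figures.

0.094 M

Pb²⁺/Pb is the cathode (higher E°); E°cell = −0.122 − (−0.549) = +0.427 V with n = 6.
Since E = E° − (0.0592/n)·log Q, log Q = n(E° − E)/0.0592 = −1.824.
Balancing electrons gives 3 Pb²⁺(aq) + 2 Ga(s) → 3 Pb(s) + 2 Ga³⁺(aq); thus Q = [Ga³⁺(aq)]^2 / [Pb²⁺(aq)]^3.
Isolating [Ga³⁺(aq)] in Q = 10^{−1.824} yields log [Ga³⁺(aq)] = −1.026, i.e. 0.094 M.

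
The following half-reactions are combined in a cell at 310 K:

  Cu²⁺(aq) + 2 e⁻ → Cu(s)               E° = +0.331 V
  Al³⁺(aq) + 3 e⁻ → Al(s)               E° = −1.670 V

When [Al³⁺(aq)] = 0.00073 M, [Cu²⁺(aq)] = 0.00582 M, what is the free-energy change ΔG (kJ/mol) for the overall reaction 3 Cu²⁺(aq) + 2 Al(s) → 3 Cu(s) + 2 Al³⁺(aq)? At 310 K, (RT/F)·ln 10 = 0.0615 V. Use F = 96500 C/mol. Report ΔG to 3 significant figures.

The standard cell potential is +0.331 − (−1.670) = +2.001 V, with n = 6 electrons in the balanced equation.
Here Q = [Al³⁺(aq)]^2 / [Cu²⁺(aq)]^3 = 2.7 (log Q = 0.432), giving E = +2.001 − (0.0615/6)·(0.432) = +1.9966 V.
ΔG = −nFE = −(6)(96500)(+1.9966) J/mol = −1160 kJ/mol.

−1160 kJ/mol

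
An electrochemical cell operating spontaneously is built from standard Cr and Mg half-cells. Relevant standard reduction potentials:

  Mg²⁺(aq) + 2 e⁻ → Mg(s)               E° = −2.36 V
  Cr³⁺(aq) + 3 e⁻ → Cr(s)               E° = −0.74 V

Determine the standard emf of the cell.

Of the two couples in this cell, the one with the more positive reduction potential is reduced at the cathode: here that is Cr³⁺/Cr (−0.74 V); Mg²⁺/Mg (−2.36 V) is the anode.
E°cell = E°(cathode) − E°(anode) = −0.74 − (−2.36) = +1.62 V.

+1.62 V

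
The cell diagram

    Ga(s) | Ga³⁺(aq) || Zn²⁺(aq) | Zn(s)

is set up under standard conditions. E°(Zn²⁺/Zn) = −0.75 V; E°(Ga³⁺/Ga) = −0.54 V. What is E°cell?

By convention the left-hand electrode in cell notation is the anode (oxidation) and the right-hand electrode is the cathode (reduction).
E°cell = E°(right) − E°(left) = −0.75 − (−0.54) = −0.21 V.
The negative sign shows that, as written, the cell would require an external voltage to drive the reaction.

−0.21 V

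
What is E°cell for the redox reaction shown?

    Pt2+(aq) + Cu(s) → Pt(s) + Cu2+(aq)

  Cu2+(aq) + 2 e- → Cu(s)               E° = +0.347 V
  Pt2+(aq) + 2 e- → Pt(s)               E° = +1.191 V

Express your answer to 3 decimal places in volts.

+0.844 V

In the reaction as written, Pt2+(aq) is reduced (cathode) and Cu2+(aq) is produced by oxidation at the anode.
E°cell = E°(cathode) − E°(anode) = +1.191 − (+0.347) = +0.844 V.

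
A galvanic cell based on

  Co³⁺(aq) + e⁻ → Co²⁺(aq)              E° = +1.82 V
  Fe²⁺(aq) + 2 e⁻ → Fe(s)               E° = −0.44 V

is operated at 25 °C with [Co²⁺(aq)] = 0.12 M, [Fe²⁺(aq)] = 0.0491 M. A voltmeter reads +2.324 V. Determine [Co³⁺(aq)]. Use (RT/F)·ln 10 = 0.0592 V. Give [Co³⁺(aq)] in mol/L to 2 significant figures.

The Co³⁺/Co²⁺ couple has the larger reduction potential, so it is the cathode: E°cell = +1.82 − (−0.44) = +2.26 V and n = 2.
From the Nernst equation, log Q = n(E° − E)/0.0592 = 2·(+2.26 − (+2.324))/0.0592 = −2.162.
For 2 Co³⁺(aq) + Fe(s) → 2 Co²⁺(aq) + Fe²⁺(aq), the reaction quotient is Q = ([Co²⁺(aq)]^2·[Fe²⁺(aq)]) / [Co³⁺(aq)]^2.
Solving for the unknown gives log [Co³⁺(aq)] = −0.494, so [Co³⁺(aq)] ≈ 0.32 M.

0.32 M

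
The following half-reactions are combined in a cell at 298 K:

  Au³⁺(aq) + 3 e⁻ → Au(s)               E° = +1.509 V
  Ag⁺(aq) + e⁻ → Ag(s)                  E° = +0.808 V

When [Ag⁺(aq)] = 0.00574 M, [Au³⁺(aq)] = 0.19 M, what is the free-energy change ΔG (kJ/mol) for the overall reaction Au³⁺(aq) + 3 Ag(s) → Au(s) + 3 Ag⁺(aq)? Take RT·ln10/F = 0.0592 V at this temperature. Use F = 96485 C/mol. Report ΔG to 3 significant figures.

The standard cell potential is +1.509 − (+0.808) = +0.701 V, with n = 3 electrons in the balanced equation.
Here Q = [Ag⁺(aq)]^3 / [Au³⁺(aq)] = 9.95×10^−7 (log Q = −6.002), giving E = +0.701 − (0.0592/3)·(−6.002) = +0.8194 V.
Then ΔG = −nFE = −3 × 96485 × +0.8194 J/mol = −237 kJ/mol.

−237 kJ/mol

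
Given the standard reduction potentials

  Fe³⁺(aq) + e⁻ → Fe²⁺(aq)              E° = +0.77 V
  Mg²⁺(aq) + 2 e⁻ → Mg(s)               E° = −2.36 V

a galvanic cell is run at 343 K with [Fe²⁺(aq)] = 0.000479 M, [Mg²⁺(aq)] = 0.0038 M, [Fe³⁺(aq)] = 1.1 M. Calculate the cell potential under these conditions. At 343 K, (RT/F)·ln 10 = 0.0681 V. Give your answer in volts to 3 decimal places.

Since E°(Fe³⁺/Fe²⁺) > E°(Mg²⁺/Mg), Fe³⁺/Fe²⁺ serves as the cathode.
The standard potential is +0.77 − (−2.36) = +3.13 V and the balanced reaction transfers n = 2 electrons.
Balancing gives 2 Fe³⁺(aq) + Mg(s) → 2 Fe²⁺(aq) + Mg²⁺(aq); hence Q = ([Fe²⁺(aq)]^2·[Mg²⁺(aq)]) / [Fe³⁺(aq)]^2 = 7.21×10^−10 (log Q = −9.142).
Applying E = E° − (RT ln10/nF)·log Q gives +3.13 − (0.0681/2)(−9.142) = +3.441 V.

+3.441 V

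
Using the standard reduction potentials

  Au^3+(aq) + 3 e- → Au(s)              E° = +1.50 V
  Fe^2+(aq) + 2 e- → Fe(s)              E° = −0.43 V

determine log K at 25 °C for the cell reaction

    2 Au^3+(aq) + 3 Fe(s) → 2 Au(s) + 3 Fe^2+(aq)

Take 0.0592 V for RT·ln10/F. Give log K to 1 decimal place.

log K = 195.6

The Au³⁺/Au couple is reduced (cathode); E°cell = +1.50 − (−0.43) = +1.93 V with n = 6.
At equilibrium E = 0, so log K = nE°cell / 0.0592 = (6)(+1.93) / 0.0592 = 195.6.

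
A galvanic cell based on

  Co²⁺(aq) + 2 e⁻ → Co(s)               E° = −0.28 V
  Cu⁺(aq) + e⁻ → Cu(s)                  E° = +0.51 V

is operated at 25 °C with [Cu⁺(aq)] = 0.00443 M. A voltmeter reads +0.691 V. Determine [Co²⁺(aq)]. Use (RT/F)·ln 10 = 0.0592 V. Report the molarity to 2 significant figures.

0.043 M

The Cu⁺/Cu couple has the larger reduction potential, so it is the cathode: E°cell = +0.51 − (−0.28) = +0.79 V and n = 2.
Rearranging E = E° − (0.0592/n)·log Q gives log Q = 2(+0.79 − (+0.691))/0.0592 = 3.345.
Balancing electrons gives 2 Cu⁺(aq) + Co(s) → 2 Cu(s) + Co²⁺(aq); thus Q = [Co²⁺(aq)] / [Cu⁺(aq)]^2.
Solving for the unknown gives log [Co²⁺(aq)] = −1.362, so [Co²⁺(aq)] ≈ 0.043 M.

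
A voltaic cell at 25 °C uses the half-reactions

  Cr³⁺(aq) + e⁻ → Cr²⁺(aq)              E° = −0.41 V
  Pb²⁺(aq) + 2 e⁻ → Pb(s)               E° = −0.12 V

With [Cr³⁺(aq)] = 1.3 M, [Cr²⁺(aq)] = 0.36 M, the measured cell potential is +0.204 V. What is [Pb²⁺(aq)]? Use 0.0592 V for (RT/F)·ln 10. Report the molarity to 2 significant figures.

0.016 M

The Pb²⁺/Pb couple has the larger reduction potential, so it is the cathode: E°cell = −0.12 − (−0.41) = +0.29 V and n = 2.
Since E = E° − (0.0592/n)·log Q, log Q = n(E° − E)/0.0592 = 2.905.
For Pb²⁺(aq) + 2 Cr²⁺(aq) → Pb(s) + 2 Cr³⁺(aq), the reaction quotient is Q = [Cr³⁺(aq)]^2 / ([Pb²⁺(aq)]·[Cr²⁺(aq)]^2).
Solving for the unknown gives log [Pb²⁺(aq)] = −1.790, so [Pb²⁺(aq)] ≈ 0.016 M.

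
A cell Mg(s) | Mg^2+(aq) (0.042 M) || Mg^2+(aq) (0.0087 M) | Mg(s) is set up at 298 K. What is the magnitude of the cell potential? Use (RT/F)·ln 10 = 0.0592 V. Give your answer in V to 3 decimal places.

0.020 V

For a concentration cell E°cell = 0, since both electrodes use the same couple.
The compartment with the higher Mg^2+(aq) concentration (0.042 M) acts as the cathode; ions are reduced there and produced at the dilute (0.0087 M) anode.
With n = 2, Ecell = −(0.0592/2)·log([dilute]/[conc]) = −(0.0592/2)·log(0.0087/0.042) = +0.020 V.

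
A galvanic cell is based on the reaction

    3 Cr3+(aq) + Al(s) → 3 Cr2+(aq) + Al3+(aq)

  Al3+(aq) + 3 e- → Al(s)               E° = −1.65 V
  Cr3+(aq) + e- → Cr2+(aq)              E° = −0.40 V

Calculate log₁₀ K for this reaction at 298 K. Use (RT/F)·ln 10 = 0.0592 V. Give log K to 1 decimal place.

log K = 63.3

The Cr³⁺/Cr²⁺ couple is reduced (cathode); E°cell = −0.40 − (−1.65) = +1.25 V with n = 3.
At equilibrium E = 0, so log K = nE°cell / 0.0592 = (3)(+1.25) / 0.0592 = 63.3.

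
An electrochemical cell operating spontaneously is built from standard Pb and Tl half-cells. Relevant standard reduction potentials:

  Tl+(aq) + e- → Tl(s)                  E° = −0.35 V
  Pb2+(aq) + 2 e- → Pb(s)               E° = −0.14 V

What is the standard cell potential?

+0.21 V

Of the two couples in this cell, the one with the more positive reduction potential is reduced at the cathode: here that is Pb²⁺/Pb (−0.14 V); Tl⁺/Tl (−0.35 V) is the anode.
E°cell = E°(cathode) − E°(anode) = −0.14 − (−0.35) = +0.21 V.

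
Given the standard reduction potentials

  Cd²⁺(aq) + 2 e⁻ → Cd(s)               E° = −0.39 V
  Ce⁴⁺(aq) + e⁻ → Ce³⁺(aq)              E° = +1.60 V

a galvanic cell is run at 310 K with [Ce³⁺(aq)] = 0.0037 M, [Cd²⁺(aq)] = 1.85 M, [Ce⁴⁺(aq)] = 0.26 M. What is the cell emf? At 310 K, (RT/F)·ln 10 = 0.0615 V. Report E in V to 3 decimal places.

The Ce⁴⁺/Ce³⁺ couple has the more positive E°, so it is the cathode; Cd²⁺/Cd is the anode.
E°cell = +1.60 − (−0.39) = +1.99 V, with n = 2 electrons transferred.
Balancing gives 2 Ce⁴⁺(aq) + Cd(s) → 2 Ce³⁺(aq) + Cd²⁺(aq); hence Q = ([Ce³⁺(aq)]^2·[Cd²⁺(aq)]) / [Ce⁴⁺(aq)]^2 = 0.000375 (log Q = −3.426).
By the Nernst equation, E = +1.99 − (0.0615/2)·(−3.426) = +2.095 V.

+2.095 V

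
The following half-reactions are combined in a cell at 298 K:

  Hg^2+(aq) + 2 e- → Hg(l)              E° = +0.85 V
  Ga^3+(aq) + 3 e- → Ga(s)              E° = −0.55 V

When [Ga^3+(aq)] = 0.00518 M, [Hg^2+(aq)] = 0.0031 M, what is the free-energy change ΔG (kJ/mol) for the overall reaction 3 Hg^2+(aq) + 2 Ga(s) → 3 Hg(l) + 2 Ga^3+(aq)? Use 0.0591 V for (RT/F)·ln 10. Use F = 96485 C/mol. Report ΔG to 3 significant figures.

−794 kJ/mol

E°cell = +0.85 − (−0.55) = +1.40 V; the balanced reaction transfers n = 6 electrons.
Here Q = [Ga^3+(aq)]^2 / [Hg^2+(aq)]^3 = 901 (log Q = 2.955), giving E = +1.40 − (0.0591/6)·(2.955) = +1.3709 V.
Then ΔG = −nFE = −6 × 96485 × +1.3709 J/mol = −794 kJ/mol.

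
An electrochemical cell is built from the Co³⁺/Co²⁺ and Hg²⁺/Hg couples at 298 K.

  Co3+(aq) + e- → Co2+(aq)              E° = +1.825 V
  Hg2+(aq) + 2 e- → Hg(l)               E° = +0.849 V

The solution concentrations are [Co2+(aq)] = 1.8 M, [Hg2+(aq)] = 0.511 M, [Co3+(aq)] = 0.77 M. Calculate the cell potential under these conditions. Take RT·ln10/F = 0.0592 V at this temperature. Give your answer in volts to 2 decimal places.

The Co³⁺/Co²⁺ couple has the more positive E°, so it is the cathode; Hg²⁺/Hg is the anode.
E°cell = E°cat − E°an = +1.825 − (+0.849) = +0.976 V; n = 2.
Balancing gives 2 Co3+(aq) + Hg(l) → 2 Co2+(aq) + Hg2+(aq); hence Q = ([Co2+(aq)]^2·[Hg2+(aq)]) / [Co3+(aq)]^2 = 2.79 (log Q = 0.446).
E = E° − (0.0592/n)·log Q = +0.976 − (0.0592/2)(0.446) = +0.96 V.

+0.96 V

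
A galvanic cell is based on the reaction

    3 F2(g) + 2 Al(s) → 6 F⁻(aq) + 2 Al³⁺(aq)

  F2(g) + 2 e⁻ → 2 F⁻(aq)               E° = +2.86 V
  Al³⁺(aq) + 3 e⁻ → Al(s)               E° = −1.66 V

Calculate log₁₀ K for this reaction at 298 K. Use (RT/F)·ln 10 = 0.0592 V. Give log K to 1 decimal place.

The F₂/F⁻ couple is reduced (cathode); E°cell = +2.86 − (−1.66) = +4.52 V with n = 6.
At equilibrium E = 0, so log K = nE°cell / 0.0592 = (6)(+4.52) / 0.0592 = 458.1.

log K = 458.1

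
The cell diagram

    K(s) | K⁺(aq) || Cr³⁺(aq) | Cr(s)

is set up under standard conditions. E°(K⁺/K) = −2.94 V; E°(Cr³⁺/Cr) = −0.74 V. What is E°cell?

By convention the left-hand electrode in cell notation is the anode (oxidation) and the right-hand electrode is the cathode (reduction).
E°cell = E°(right) − E°(left) = −0.74 − (−2.94) = +2.20 V.

+2.20 V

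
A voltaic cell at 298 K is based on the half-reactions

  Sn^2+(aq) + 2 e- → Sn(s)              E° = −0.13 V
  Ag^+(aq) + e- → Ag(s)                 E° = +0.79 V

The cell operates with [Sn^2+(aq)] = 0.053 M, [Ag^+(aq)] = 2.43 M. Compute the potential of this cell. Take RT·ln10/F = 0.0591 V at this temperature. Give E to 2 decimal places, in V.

+0.98 V

The Ag⁺/Ag couple has the more positive E°, so it is the cathode; Sn²⁺/Sn is the anode.
The standard potential is +0.79 − (−0.13) = +0.92 V and the balanced reaction transfers n = 2 electrons.
For the overall reaction 2 Ag^+(aq) + Sn(s) → 2 Ag(s) + Sn^2+(aq), Q = [Sn^2+(aq)] / [Ag^+(aq)]^2 = 0.00898, giving log Q = −2.047.
E = E° − (0.0591/n)·log Q = +0.92 − (0.0591/2)(−2.047) = +0.98 V.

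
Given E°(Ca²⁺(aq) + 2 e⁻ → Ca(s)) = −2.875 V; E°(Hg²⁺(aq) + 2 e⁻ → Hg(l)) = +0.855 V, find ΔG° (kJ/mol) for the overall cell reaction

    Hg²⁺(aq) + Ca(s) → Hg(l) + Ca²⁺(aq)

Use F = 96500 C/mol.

In the reaction as written Hg²⁺(aq) is reduced, so the Hg²⁺/Hg couple is the cathode and Ca²⁺/Ca is the anode.
E°cell = +0.855 − (−2.875) = +3.730 V; balancing electrons gives n = 2.
ΔG° = −nFE°cell = −(2)(96500)(+3.730) J/mol = −720 kJ/mol.

−720 kJ/mol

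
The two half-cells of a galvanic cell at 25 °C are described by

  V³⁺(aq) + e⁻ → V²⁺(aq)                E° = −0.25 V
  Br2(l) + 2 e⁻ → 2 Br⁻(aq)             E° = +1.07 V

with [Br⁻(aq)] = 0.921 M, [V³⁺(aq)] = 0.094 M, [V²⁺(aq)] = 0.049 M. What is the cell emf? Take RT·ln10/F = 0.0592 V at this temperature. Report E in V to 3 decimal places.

+1.305 V

Br₂/Br⁻ is reduced (cathode, E° = +1.07 V) and V³⁺/V²⁺ is oxidized (anode).
E°cell = +1.07 − (−0.25) = +1.32 V, with n = 2 electrons transferred.
For the overall reaction Br2(l) + 2 V²⁺(aq) → 2 Br⁻(aq) + 2 V³⁺(aq), Q = ([Br⁻(aq)]^2·[V³⁺(aq)]^2) / [V²⁺(aq)]^2 = 3.12, giving log Q = 0.494.
E = E° − (0.0592/n)·log Q = +1.32 − (0.0592/2)(0.494) = +1.305 V.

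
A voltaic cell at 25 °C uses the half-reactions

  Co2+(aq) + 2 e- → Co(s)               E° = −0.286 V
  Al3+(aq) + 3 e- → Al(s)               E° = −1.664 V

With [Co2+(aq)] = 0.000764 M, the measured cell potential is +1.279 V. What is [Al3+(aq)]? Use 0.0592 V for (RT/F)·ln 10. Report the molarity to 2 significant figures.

The Co²⁺/Co couple has the larger reduction potential, so it is the cathode: E°cell = −0.286 − (−1.664) = +1.378 V and n = 6.
From the Nernst equation, log Q = n(E° − E)/0.0592 = 6·(+1.378 − (+1.279))/0.0592 = 10.034.
Balancing electrons gives 3 Co2+(aq) + 2 Al(s) → 3 Co(s) + 2 Al3+(aq); thus Q = [Al3+(aq)]^2 / [Co2+(aq)]^3.
Solving for the unknown gives log [Al3+(aq)] = 0.342, so [Al3+(aq)] ≈ 2.2 M.

2.2 M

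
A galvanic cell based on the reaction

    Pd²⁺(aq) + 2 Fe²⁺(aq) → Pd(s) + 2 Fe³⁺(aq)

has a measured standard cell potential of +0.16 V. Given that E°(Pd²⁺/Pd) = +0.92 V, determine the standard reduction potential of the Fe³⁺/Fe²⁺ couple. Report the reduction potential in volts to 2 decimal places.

+0.76 V

In the reaction as written the Pd²⁺/Pd couple is reduced (cathode) and Fe³⁺/Fe²⁺ is oxidized (anode), so E°cell = E°(Pd²⁺/Pd) − E°(Fe³⁺/Fe²⁺).
E°(Fe³⁺/Fe²⁺) = E°(cathode) − E°cell = +0.92 − (+0.16) = +0.76 V.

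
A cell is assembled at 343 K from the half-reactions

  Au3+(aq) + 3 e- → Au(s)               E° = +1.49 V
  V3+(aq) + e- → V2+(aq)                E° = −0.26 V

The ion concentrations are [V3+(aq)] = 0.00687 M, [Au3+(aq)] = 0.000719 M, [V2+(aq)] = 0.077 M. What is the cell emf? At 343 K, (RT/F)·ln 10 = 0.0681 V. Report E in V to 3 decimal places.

Since E°(Au³⁺/Au) > E°(V³⁺/V²⁺), Au³⁺/Au serves as the cathode.
The standard potential is +1.49 − (−0.26) = +1.75 V and the balanced reaction transfers n = 3 electrons.
The balanced reaction is Au3+(aq) + 3 V2+(aq) → Au(s) + 3 V3+(aq), so Q = [V3+(aq)]^3 / ([Au3+(aq)]·[V2+(aq)]^3) = 0.988 and log Q = −0.005.
By the Nernst equation, E = +1.75 − (0.0681/3)·(−0.005) = +1.750 V.

+1.750 V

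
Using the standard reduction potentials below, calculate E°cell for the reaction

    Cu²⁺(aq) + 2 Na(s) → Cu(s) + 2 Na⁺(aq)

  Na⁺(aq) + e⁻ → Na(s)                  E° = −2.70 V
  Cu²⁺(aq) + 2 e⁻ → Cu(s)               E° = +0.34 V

+3.04 V

In the reaction as written, Cu²⁺(aq) is reduced (cathode) and Na⁺(aq) is produced by oxidation at the anode.
E°cell = E°(cathode) − E°(anode) = +0.34 − (−2.70) = +3.04 V.
The positive value indicates the reaction is spontaneous as written.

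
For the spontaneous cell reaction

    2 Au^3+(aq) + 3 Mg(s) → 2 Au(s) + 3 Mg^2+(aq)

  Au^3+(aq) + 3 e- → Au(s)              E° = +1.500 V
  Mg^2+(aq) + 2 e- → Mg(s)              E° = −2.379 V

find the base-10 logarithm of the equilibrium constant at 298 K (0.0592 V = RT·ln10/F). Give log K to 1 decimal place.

The Au³⁺/Au couple is reduced (cathode); E°cell = +1.500 − (−2.379) = +3.879 V with n = 6.
At equilibrium E = 0, so log K = nE°cell / 0.0592 = (6)(+3.879) / 0.0592 = 393.1.

log K = 393.1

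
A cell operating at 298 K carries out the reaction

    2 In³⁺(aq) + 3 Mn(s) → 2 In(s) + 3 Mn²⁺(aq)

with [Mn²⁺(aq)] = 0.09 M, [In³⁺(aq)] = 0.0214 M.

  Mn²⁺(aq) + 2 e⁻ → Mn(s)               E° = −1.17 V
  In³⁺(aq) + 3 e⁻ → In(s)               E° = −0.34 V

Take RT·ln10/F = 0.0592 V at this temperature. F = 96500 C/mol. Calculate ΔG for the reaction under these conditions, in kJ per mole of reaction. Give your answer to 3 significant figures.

−479 kJ/mol

E°cell = −0.34 − (−1.17) = +0.83 V; the balanced reaction transfers n = 6 electrons.
The reaction quotient is [Mn²⁺(aq)]^3 / [In³⁺(aq)]^2 = 1.59; by Nernst, E = +0.83 − (0.0592/6)(0.202) = +0.8280 V.
ΔG = −nFE = −(6)(96500)(+0.8280) J/mol = −479 kJ/mol.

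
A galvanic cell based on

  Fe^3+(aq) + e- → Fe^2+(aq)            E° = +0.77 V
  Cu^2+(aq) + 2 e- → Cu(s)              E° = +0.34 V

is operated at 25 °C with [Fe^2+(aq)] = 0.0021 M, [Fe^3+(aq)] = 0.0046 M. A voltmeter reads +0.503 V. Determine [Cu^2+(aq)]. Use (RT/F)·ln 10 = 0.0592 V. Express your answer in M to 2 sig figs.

0.016 M

With Fe³⁺/Fe²⁺ at the cathode and Cu²⁺/Cu at the anode, E°cell = +0.77 − (+0.34) = +0.43 V (n = 2).
From the Nernst equation, log Q = n(E° − E)/0.0592 = 2·(+0.43 − (+0.503))/0.0592 = −2.466.
For 2 Fe^3+(aq) + Cu(s) → 2 Fe^2+(aq) + Cu^2+(aq), the reaction quotient is Q = ([Fe^2+(aq)]^2·[Cu^2+(aq)]) / [Fe^3+(aq)]^2.
Isolating [Cu^2+(aq)] in Q = 10^{−2.466} yields log [Cu^2+(aq)] = −1.785, i.e. 0.016 M.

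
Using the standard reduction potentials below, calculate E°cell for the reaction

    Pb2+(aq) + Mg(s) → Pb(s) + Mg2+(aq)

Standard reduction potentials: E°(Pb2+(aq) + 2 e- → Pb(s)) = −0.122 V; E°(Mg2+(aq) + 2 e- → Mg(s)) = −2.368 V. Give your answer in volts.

+2.246 V

Pb2+(aq) gains electrons, so the Pb²⁺/Pb couple is the cathode; the Mg²⁺/Mg couple is the anode.
E°cell = E°(cathode) − E°(anode) = −0.122 − (−2.368) = +2.246 V.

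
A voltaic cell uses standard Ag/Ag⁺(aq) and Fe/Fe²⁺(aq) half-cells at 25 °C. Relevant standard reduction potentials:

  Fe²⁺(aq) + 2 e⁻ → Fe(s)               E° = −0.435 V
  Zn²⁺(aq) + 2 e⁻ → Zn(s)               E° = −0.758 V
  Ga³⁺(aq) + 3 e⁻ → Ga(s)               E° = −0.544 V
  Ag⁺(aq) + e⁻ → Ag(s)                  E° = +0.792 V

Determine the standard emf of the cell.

+1.227 V

The Ag⁺/Ag couple has the higher E°, so Ag ion is reduced (cathode) and Fe is oxidized (anode).
E°cell = E°(cathode) − E°(anode) = +0.792 − (−0.435) = +1.227 V.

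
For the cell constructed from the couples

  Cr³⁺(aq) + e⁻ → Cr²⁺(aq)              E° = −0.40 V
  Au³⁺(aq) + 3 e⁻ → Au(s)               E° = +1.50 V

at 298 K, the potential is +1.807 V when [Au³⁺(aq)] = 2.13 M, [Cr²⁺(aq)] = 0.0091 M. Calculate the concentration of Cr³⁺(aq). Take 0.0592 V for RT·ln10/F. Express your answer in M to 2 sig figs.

0.44 M

With Au³⁺/Au at the cathode and Cr³⁺/Cr²⁺ at the anode, E°cell = +1.50 − (−0.40) = +1.90 V (n = 3).
Since E = E° − (0.0592/n)·log Q, log Q = n(E° − E)/0.0592 = 4.713.
Balancing electrons gives Au³⁺(aq) + 3 Cr²⁺(aq) → Au(s) + 3 Cr³⁺(aq); thus Q = [Cr³⁺(aq)]^3 / ([Au³⁺(aq)]·[Cr²⁺(aq)]^3).
Isolating [Cr³⁺(aq)] in Q = 10^{4.713} yields log [Cr³⁺(aq)] = −0.360, i.e. 0.44 M.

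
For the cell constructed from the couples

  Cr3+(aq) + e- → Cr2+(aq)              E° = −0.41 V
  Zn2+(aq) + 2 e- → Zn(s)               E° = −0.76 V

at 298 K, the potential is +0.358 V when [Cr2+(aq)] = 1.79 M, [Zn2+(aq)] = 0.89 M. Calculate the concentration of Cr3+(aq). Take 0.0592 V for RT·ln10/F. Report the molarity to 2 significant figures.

2.3 M

Cr³⁺/Cr²⁺ is the cathode (higher E°); E°cell = −0.41 − (−0.76) = +0.35 V with n = 2.
Rearranging E = E° − (0.0592/n)·log Q gives log Q = 2(+0.35 − (+0.358))/0.0592 = −0.270.
For 2 Cr3+(aq) + Zn(s) → 2 Cr2+(aq) + Zn2+(aq), the reaction quotient is Q = ([Cr2+(aq)]^2·[Zn2+(aq)]) / [Cr3+(aq)]^2.
Isolating [Cr3+(aq)] in Q = 10^{−0.270} yields log [Cr3+(aq)] = 0.363, i.e. 2.3 M.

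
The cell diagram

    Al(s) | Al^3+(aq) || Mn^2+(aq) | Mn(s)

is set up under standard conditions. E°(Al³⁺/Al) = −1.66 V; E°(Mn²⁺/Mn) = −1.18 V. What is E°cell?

By convention the left-hand electrode in cell notation is the anode (oxidation) and the right-hand electrode is the cathode (reduction).
E°cell = E°(right) − E°(left) = −1.18 − (−1.66) = +0.48 V.

+0.48 V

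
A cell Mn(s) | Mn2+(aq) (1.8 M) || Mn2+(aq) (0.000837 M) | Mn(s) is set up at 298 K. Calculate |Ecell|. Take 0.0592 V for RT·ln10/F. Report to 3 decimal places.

For a concentration cell E°cell = 0, since both electrodes use the same couple.
The compartment with the higher Mn2+(aq) concentration (1.8 M) acts as the cathode; ions are reduced there and produced at the dilute (0.000837 M) anode.
With n = 2, Ecell = −(0.0592/2)·log([dilute]/[conc]) = −(0.0592/2)·log(0.000837/1.8) = +0.099 V.

0.099 V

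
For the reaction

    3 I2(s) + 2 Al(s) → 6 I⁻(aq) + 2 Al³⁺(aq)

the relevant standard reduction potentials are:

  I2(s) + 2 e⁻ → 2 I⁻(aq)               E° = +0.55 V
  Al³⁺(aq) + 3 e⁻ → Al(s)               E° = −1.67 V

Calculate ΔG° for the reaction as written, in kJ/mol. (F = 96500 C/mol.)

−1285 kJ/mol

In the reaction as written I2(s) is reduced, so the I₂/I⁻ couple is the cathode and Al³⁺/Al is the anode.
E°cell = +0.55 − (−1.67) = +2.22 V; balancing electrons gives n = 6.
ΔG° = −nFE°cell = −(6)(96500)(+2.22) J/mol = −1285 kJ/mol.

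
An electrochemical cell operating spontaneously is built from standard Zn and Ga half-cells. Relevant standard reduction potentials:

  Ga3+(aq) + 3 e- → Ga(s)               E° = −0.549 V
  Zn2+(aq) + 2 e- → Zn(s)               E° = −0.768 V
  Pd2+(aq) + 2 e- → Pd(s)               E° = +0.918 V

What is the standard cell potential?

+0.219 V

Of the two couples in this cell, the one with the more positive reduction potential is reduced at the cathode: here that is Ga³⁺/Ga (−0.549 V); Zn²⁺/Zn (−0.768 V) is the anode.
E°cell = E°(cathode) − E°(anode) = −0.549 − (−0.768) = +0.219 V.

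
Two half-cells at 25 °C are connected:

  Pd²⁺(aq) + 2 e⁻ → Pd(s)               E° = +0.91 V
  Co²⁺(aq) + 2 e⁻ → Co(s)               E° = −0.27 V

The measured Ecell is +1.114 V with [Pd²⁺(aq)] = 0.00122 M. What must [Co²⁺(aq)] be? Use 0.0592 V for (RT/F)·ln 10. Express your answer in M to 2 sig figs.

With Pd²⁺/Pd at the cathode and Co²⁺/Co at the anode, E°cell = +0.91 − (−0.27) = +1.18 V (n = 2).
From the Nernst equation, log Q = n(E° − E)/0.0592 = 2·(+1.18 − (+1.114))/0.0592 = 2.230.
The balanced reaction is Pd²⁺(aq) + Co(s) → Pd(s) + Co²⁺(aq), so Q = [Co²⁺(aq)] / [Pd²⁺(aq)].
Solving for the unknown gives log [Co²⁺(aq)] = −0.684, so [Co²⁺(aq)] ≈ 0.21 M.

0.21 M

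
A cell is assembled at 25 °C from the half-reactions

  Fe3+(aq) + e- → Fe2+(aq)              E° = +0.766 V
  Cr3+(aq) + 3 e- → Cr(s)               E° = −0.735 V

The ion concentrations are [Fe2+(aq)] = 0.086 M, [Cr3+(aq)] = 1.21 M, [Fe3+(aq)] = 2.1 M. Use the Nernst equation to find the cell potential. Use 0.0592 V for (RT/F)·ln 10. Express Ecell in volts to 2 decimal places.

+1.58 V

Since E°(Fe³⁺/Fe²⁺) > E°(Cr³⁺/Cr), Fe³⁺/Fe²⁺ serves as the cathode.
The standard potential is +0.766 − (−0.735) = +1.501 V and the balanced reaction transfers n = 3 electrons.
Balancing gives 3 Fe3+(aq) + Cr(s) → 3 Fe2+(aq) + Cr3+(aq); hence Q = ([Fe2+(aq)]^3·[Cr3+(aq)]) / [Fe3+(aq)]^3 = 8.31×10^−5 (log Q = −4.080).
By the Nernst equation, E = +1.501 − (0.0592/3)·(−4.080) = +1.58 V.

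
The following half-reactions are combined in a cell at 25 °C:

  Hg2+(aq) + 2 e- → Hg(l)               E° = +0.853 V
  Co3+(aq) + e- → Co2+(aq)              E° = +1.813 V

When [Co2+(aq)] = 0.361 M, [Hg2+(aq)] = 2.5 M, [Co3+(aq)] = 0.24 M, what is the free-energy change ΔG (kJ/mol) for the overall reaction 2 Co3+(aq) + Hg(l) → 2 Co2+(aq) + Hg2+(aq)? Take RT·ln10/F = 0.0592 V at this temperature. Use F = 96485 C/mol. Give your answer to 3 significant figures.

−181 kJ/mol

With Co³⁺/Co²⁺ reduced at the cathode, E°cell = +1.813 − (+0.853) = +0.960 V and n = 2.
Q = ([Co2+(aq)]^2·[Hg2+(aq)]) / [Co3+(aq)]^2 = 5.66, so log Q = 0.753 and E = +0.960 − (0.0592/2)(0.753) = +0.9377 V.
Finally ΔG = −nFE = −(2)(96485 C/mol)(+0.9377 V) = −181 kJ/mol.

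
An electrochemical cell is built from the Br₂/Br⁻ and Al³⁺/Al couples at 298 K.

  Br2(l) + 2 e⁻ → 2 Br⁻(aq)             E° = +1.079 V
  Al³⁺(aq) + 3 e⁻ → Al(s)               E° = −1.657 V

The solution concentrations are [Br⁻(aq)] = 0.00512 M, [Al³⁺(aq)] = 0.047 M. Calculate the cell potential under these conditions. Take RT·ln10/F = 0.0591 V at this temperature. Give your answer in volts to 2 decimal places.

+2.90 V

Br₂/Br⁻ is reduced (cathode, E° = +1.079 V) and Al³⁺/Al is oxidized (anode).
E°cell = E°cat − E°an = +1.079 − (−1.657) = +2.736 V; n = 6.
Balancing gives 3 Br2(l) + 2 Al(s) → 6 Br⁻(aq) + 2 Al³⁺(aq); hence Q = [Br⁻(aq)]^6·[Al³⁺(aq)]^2 = 3.98×10^−17 (log Q = −16.400).
Applying E = E° − (RT ln10/nF)·log Q gives +2.736 − (0.0591/6)(−16.400) = +2.90 V.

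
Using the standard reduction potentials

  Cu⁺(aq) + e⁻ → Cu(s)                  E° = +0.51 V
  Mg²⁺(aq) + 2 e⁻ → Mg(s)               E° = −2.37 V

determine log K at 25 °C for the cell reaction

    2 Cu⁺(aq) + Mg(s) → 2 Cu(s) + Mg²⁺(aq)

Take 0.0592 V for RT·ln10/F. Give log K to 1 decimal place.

The Cu⁺/Cu couple is reduced (cathode); E°cell = +0.51 − (−2.37) = +2.88 V with n = 2.
At equilibrium E = 0, so log K = nE°cell / 0.0592 = (2)(+2.88) / 0.0592 = 97.3.

log K = 97.3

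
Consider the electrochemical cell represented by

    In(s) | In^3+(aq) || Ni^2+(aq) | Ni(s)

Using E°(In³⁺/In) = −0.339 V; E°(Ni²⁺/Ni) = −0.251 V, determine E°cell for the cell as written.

+0.088 V

By convention the left-hand electrode in cell notation is the anode (oxidation) and the right-hand electrode is the cathode (reduction).
E°cell = E°(right) − E°(left) = −0.251 − (−0.339) = +0.088 V.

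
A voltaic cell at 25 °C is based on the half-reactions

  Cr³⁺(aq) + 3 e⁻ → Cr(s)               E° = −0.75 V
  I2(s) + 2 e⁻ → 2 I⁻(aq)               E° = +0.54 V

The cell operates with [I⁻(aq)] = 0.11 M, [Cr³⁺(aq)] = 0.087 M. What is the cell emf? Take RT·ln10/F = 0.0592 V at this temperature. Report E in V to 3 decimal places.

I₂/I⁻ is reduced (cathode, E° = +0.54 V) and Cr³⁺/Cr is oxidized (anode).
E°cell = E°cat − E°an = +0.54 − (−0.75) = +1.29 V; n = 6.
For the overall reaction 3 I2(s) + 2 Cr(s) → 6 I⁻(aq) + 2 Cr³⁺(aq), Q = [I⁻(aq)]^6·[Cr³⁺(aq)]^2 = 1.34×10^−8, giving log Q = −7.873.
By the Nernst equation, E = +1.29 − (0.0592/6)·(−7.873) = +1.368 V.

+1.368 V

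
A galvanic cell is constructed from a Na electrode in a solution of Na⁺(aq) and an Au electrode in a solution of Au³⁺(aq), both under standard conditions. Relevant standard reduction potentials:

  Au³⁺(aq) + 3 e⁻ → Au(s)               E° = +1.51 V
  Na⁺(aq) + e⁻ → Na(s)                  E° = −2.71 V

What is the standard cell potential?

The Au³⁺/Au couple has the higher E°, so Au ion is reduced (cathode) and Na is oxidized (anode).
E°cell = E°(cathode) − E°(anode) = +1.51 − (−2.71) = +4.22 V.

+4.22 V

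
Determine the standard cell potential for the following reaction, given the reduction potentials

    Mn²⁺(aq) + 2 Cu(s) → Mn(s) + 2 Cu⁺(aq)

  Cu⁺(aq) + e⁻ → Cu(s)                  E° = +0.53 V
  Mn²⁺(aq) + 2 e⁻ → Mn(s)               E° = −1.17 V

In the reaction as written, Mn²⁺(aq) is reduced (cathode) and Cu⁺(aq) is produced by oxidation at the anode.
E°cell = E°(cathode) − E°(anode) = −1.17 − (+0.53) = −1.70 V.

−1.70 V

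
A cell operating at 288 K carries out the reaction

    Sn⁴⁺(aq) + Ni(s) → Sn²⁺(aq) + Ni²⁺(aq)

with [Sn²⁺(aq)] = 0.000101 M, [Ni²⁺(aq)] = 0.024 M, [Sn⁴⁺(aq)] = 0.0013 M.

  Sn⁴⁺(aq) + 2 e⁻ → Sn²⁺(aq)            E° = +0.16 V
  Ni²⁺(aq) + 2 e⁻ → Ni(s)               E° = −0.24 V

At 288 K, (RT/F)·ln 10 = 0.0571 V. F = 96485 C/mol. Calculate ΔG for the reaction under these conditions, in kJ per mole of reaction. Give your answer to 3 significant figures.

With Sn⁴⁺/Sn²⁺ reduced at the cathode, E°cell = +0.16 − (−0.24) = +0.40 V and n = 2.
Q = ([Sn²⁺(aq)]·[Ni²⁺(aq)]) / [Sn⁴⁺(aq)] = 0.00186, so log Q = −2.729 and E = +0.40 − (0.0571/2)(−2.729) = +0.4779 V.
ΔG = −nFE = −(2)(96485)(+0.4779) J/mol = −92.2 kJ/mol.

−92.2 kJ/mol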